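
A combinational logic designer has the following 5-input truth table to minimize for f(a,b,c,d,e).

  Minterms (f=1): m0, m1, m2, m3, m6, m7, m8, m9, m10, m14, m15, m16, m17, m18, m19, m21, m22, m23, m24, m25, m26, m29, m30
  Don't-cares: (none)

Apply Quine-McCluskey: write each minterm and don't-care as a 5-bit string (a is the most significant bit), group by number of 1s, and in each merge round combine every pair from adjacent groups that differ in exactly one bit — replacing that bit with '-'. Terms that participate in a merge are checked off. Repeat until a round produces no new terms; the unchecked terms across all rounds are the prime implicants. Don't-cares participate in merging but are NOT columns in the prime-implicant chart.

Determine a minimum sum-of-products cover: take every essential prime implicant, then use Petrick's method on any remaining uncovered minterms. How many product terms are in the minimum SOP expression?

5

Round 0: 00000✓ 00001✓ 00010✓ 00011✓ 00110✓ 00111✓ 01000✓ 01001✓ 01010✓ 01110✓ 01111✓ 10000✓ 10001✓ 10010✓ 10011✓ 10101✓ 10110✓ 10111✓ 11000✓ 11001✓ 11010✓ 11101✓ 11110✓
Round 1: -0000✓ -0001✓ -0010✓ -0011✓ -0110✓ -0111✓ -1000✓ -1001✓ -1010✓ -1110✓ 0-000✓ 0-001✓ 0-010✓ 0-110✓ 0-111✓ 00-10✓ 00-11✓ 000-0✓ 000-1✓ 0000-✓ 0001-✓ 0011-✓ 01-10✓ 010-0✓ 0100-✓ 0111-✓ 1-000✓ 1-001✓ 1-010✓ 1-101✓ 1-110✓ 10-01✓ 10-10✓ 10-11✓ 100-0✓ 100-1✓ 1000-✓ 1001-✓ 101-1✓ 1011-✓ 11-01✓ 11-10✓ 110-0✓ 1100-✓
Round 2: --000✓ --001✓ --010✓ --110✓ -0-10✓ -0-11✓ -00-0✓ -00-1✓ -000-✓ -001-✓ -011-✓ -1-10✓ -10-0✓ -100-✓ 0--10✓ 0-0-0✓ 0-00-✓ 0-11- 00-1-✓ 000--✓ 1--01 1--10✓ 1-0-0✓ 1-00-✓ 10--1 10-1-✓ 100--✓
Round 3: ---10 --0-0 --00- -0-1- -00--
PIs = {---10, --0-0, --00-, -0-1-, -00--, 0-11-, 1--01, 10--1}
Coverage chart:
  m0: --0-0,--00-,-00--
  m1: --00-,-00--
  m2: ---10,--0-0,-0-1-,-00--
  m3: -0-1-,-00--
  m6: ---10,-0-1-,0-11-
  m7: -0-1-,0-11-
  m8: --0-0,--00-
  m9: --00- ←essential
  m10: ---10,--0-0
  m14: ---10,0-11-
  m15: 0-11- ←essential
  m16: --0-0,--00-,-00--
  m17: --00-,-00--,1--01,10--1
  m18: ---10,--0-0,-0-1-,-00--
  m19: -0-1-,-00--,10--1
  m21: 1--01,10--1
  m22: ---10,-0-1-
  m23: -0-1-,10--1
  m24: --0-0,--00-
  m25: --00-,1--01
  m26: ---10,--0-0
  m29: 1--01 ←essential
  m30: ---10 ←essential
Essential: ---10, --00-, 0-11-, 1--01
Petrick residual → -0-1-
Min cover (5 terms): de' + c'd' + b'd + a'cd + ad'e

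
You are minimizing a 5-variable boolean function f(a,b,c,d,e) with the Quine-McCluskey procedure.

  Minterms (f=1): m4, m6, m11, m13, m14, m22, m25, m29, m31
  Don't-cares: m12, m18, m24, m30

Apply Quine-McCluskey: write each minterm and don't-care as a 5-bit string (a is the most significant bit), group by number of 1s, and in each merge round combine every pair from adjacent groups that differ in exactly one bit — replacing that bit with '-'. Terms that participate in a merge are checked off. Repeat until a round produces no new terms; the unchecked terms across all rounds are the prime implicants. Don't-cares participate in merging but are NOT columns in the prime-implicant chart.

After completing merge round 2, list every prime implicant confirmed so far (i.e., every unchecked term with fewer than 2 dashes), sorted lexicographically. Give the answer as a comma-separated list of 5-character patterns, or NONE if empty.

size-2^0 implicants → 00100(✓)  00110(✓)  01011  01100(✓)  01101(✓)  01110(✓)  10010(✓)  10110(✓)  11000(✓)  11001(✓)  11101(✓)  11110(✓)  11111(✓)
size-2^1 implicants → -0110(✓)  -1101  -1110(✓)  0-100(✓)  0-110(✓)  001-0(✓)  011-0(✓)  0110-  1-110(✓)  10-10  11-01  1100-  111-1  1111-
size-2^2 implicants → --110  0-1-0
Unchecked terms (primes): --110, -1101, 0-1-0, 01011, 0110-, 10-10, 11-01, 1100-, 111-1, 1111-

-1101, 01011, 0110-, 10-10, 11-01, 1100-, 111-1, 1111-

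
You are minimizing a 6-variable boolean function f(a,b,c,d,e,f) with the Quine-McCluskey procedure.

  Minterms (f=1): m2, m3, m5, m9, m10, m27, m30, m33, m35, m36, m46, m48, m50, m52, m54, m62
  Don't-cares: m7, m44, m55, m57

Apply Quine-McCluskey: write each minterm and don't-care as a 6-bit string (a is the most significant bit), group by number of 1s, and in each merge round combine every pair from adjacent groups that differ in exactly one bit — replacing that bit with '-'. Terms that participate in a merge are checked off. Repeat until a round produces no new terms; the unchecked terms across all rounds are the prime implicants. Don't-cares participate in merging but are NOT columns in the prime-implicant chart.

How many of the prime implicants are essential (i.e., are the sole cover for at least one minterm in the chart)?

size-2^0 implicants → 000010(✓)  000011(✓)  000101(✓)  000111(✓)  001001  001010(✓)  011011  011110(✓)  100001(✓)  100011(✓)  100100(✓)  101100(✓)  101110(✓)  110000(✓)  110010(✓)  110100(✓)  110110(✓)  110111(✓)  111001  111110(✓)
size-2^1 implicants → -00011  -11110  00-010  000-11  00001-  0001-1  1-0100  1-1110  10-100  1000-1  1011-0  11-110  110-00(✓)  110-10(✓)  1100-0(✓)  1101-0(✓)  11011-
size-2^2 implicants → 110--0
Unchecked terms (primes): -00011, -11110, 00-010, 000-11, 00001-, 0001-1, 001001, 011011, 1-0100, 1-1110, 10-100, 1000-1, 1011-0, 11-110, 110--0, 11011-, 111001
Minterm coverage:
  m2 ⊆ 00-010,00001-
  m3 ⊆ -00011,000-11,00001-
  m5 ⊆ 0001-1 [E]
  m9 ⊆ 001001 [E]
  m10 ⊆ 00-010 [E]
  m27 ⊆ 011011 [E]
  m30 ⊆ -11110 [E]
  m33 ⊆ 1000-1 [E]
  m35 ⊆ -00011,1000-1
  m36 ⊆ 1-0100,10-100
  m46 ⊆ 1-1110,1011-0
  m48 ⊆ 110--0 [E]
  m50 ⊆ 110--0 [E]
  m52 ⊆ 1-0100,110--0
  m54 ⊆ 11-110,110--0,11011-
  m62 ⊆ -11110,1-1110,11-110
E = {-11110, 00-010, 0001-1, 001001, 011011, 1000-1, 110--0}

7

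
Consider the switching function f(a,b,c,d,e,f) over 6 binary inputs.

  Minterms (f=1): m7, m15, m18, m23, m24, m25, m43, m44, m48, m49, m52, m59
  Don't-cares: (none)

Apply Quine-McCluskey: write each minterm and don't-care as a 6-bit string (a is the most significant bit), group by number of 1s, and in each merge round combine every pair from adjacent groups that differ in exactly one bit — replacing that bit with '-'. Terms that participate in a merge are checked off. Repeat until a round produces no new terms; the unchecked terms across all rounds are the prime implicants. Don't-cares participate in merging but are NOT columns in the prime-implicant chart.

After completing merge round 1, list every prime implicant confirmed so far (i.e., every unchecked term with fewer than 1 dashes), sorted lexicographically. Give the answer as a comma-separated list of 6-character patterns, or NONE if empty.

size-2^0 implicants → 000111(✓)  001111(✓)  010010  010111(✓)  011000(✓)  011001(✓)  101011(✓)  101100  110000(✓)  110001(✓)  110100(✓)  111011(✓)
size-2^1 implicants → 0-0111  00-111  01100-  1-1011  110-00  11000-
Unchecked terms (primes): 0-0111, 00-111, 010010, 01100-, 1-1011, 101100, 110-00, 11000-

010010, 101100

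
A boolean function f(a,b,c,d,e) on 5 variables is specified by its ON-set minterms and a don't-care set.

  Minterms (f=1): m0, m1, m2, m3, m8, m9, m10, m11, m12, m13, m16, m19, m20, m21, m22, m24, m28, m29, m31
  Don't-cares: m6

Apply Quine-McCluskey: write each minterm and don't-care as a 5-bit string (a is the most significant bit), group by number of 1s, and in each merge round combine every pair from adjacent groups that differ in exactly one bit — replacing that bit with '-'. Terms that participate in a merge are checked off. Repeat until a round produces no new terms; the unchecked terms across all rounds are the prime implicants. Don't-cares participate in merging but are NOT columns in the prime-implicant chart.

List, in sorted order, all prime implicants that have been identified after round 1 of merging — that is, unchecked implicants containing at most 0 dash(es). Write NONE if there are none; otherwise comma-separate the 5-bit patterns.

NONE

size-2^0 implicants → 00000(✓)  00001(✓)  00010(✓)  00011(✓)  00110(✓)  01000(✓)  01001(✓)  01010(✓)  01011(✓)  01100(✓)  01101(✓)  10000(✓)  10011(✓)  10100(✓)  10101(✓)  10110(✓)  11000(✓)  11100(✓)  11101(✓)  11111(✓)
size-2^1 implicants → -0000(✓)  -0011  -0110  -1000(✓)  -1100(✓)  -1101(✓)  0-000(✓)  0-001(✓)  0-010(✓)  0-011(✓)  00-10  000-0(✓)  000-1(✓)  0000-(✓)  0001-(✓)  01-00(✓)  01-01(✓)  010-0(✓)  010-1(✓)  0100-(✓)  0101-(✓)  0110-(✓)  1-000(✓)  1-100(✓)  1-101(✓)  10-00(✓)  101-0  1010-(✓)  11-00(✓)  111-1  1110-(✓)
size-2^2 implicants → --000  -1-00  -110-  0-0-0(✓)  0-0-1(✓)  0-00-(✓)  0-01-(✓)  000--(✓)  01-0-  010--(✓)  1--00  1-10-
size-2^3 implicants → 0-0--
Unchecked terms (primes): --000, -0011, -0110, -1-00, -110-, 0-0--, 00-10, 01-0-, 1--00, 1-10-, 101-0, 111-1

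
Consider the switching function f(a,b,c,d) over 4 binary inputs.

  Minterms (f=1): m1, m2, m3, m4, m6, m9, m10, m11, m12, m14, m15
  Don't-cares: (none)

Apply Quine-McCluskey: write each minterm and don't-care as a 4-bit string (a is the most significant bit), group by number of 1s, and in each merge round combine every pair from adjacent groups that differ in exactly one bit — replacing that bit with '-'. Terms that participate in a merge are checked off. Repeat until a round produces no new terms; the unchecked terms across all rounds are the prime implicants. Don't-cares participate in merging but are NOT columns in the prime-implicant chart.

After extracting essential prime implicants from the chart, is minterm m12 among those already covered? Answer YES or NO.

size-2^0 implicants → 0001(✓)  0010(✓)  0011(✓)  0100(✓)  0110(✓)  1001(✓)  1010(✓)  1011(✓)  1100(✓)  1110(✓)  1111(✓)
size-2^1 implicants → -001(✓)  -010(✓)  -011(✓)  -100(✓)  -110(✓)  0-10(✓)  00-1(✓)  001-(✓)  01-0(✓)  1-10(✓)  1-11(✓)  10-1(✓)  101-(✓)  11-0(✓)  111-(✓)
size-2^2 implicants → --10  -0-1  -01-  -1-0  1-1-
Unchecked terms (primes): --10, -0-1, -01-, -1-0, 1-1-
Minterm coverage:
  m1 ⊆ -0-1 [E]
  m2 ⊆ --10,-01-
  m3 ⊆ -0-1,-01-
  m4 ⊆ -1-0 [E]
  m6 ⊆ --10,-1-0
  m9 ⊆ -0-1 [E]
  m10 ⊆ --10,-01-,1-1-
  m11 ⊆ -0-1,-01-,1-1-
  m12 ⊆ -1-0 [E]
  m14 ⊆ --10,-1-0,1-1-
  m15 ⊆ 1-1- [E]
E = {-0-1, -1-0, 1-1-}

YES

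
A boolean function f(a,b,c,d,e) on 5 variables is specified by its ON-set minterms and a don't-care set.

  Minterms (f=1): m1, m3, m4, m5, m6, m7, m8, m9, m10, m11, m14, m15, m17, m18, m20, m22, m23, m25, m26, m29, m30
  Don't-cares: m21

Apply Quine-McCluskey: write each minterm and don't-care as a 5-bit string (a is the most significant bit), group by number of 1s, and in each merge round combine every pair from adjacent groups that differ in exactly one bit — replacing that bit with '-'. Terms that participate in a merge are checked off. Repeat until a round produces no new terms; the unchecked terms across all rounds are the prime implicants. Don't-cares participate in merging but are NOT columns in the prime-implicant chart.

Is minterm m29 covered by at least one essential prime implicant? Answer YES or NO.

[col 0] 00001*, 00011*, 00100*, 00101*, 00110*, 00111*, 01000*, 01001*, 01010*, 01011*, 01110*, 01111*, 10001*, 10010*, 10100*, 10101*, 10110*, 10111*, 11001*, 11010*, 11101*, 11110*
[col 1] -0001*, -0100*, -0101*, -0110*, -0111*, -1001*, -1010*, -1110*, 0-001*, 0-011*, 0-110*, 0-111*, 00-01*, 00-11*, 000-1*, 001-0*, 001-1*, 0010-*, 0011-*, 01-10*, 01-11*, 010-0*, 010-1*, 0100-*, 0101-*, 0111-*, 1-001*, 1-010*, 1-101*, 1-110*, 10-01*, 10-10*, 101-0*, 101-1*, 1010-*, 1011-*, 11-01*, 11-10*
[col 2] --001, --110, -0-01, -01-0*, -01-1*, -010-*, -011-*, -1-10, 0--11, 0-0-1, 0-11-, 00--1, 001--*, 01-1-, 010--, 1--01, 1--10, 101--*
[col 3] -01--
Prime implicants: --001, --110, -0-01, -01--, -1-10, 0--11, 0-0-1, 0-11-, 00--1, 01-1-, 010--, 1--01, 1--10
PI chart (minterm → PIs covering it):
  1 | --001,-0-01,0-0-1,00--1
  3 | 0--11,0-0-1,00--1
  4 | -01--  (sole → essential)
  5 | -0-01,-01--,00--1
  6 | --110,-01--,0-11-
  7 | -01--,0--11,0-11-,00--1
  8 | 010--  (sole → essential)
  9 | --001,0-0-1,010--
  10 | -1-10,01-1-,010--
  11 | 0--11,0-0-1,01-1-,010--
  14 | --110,-1-10,0-11-,01-1-
  15 | 0--11,0-11-,01-1-
  17 | --001,-0-01,1--01
  18 | 1--10  (sole → essential)
  20 | -01--  (sole → essential)
  22 | --110,-01--,1--10
  23 | -01--  (sole → essential)
  25 | --001,1--01
  26 | -1-10,1--10
  29 | 1--01  (sole → essential)
  30 | --110,-1-10,1--10
Essential prime implicants: -01--, 010--, 1--01, 1--10

YES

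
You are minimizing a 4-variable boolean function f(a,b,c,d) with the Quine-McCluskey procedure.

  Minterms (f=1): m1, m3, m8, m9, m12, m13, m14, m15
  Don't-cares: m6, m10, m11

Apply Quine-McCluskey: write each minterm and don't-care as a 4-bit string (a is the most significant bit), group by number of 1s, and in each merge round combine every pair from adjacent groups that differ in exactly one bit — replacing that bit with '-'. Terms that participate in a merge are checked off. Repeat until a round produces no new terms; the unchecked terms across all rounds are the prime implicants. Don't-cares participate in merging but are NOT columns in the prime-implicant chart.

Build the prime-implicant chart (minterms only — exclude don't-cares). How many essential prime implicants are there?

2

size-2^0 implicants → 0001(✓)  0011(✓)  0110(✓)  1000(✓)  1001(✓)  1010(✓)  1011(✓)  1100(✓)  1101(✓)  1110(✓)  1111(✓)
size-2^1 implicants → -001(✓)  -011(✓)  -110  00-1(✓)  1-00(✓)  1-01(✓)  1-10(✓)  1-11(✓)  10-0(✓)  10-1(✓)  100-(✓)  101-(✓)  11-0(✓)  11-1(✓)  110-(✓)  111-(✓)
size-2^2 implicants → -0-1  1--0(✓)  1--1(✓)  1-0-(✓)  1-1-(✓)  10--(✓)  11--(✓)
size-2^3 implicants → 1---
Unchecked terms (primes): -0-1, -110, 1---
Minterm coverage:
  m1 ⊆ -0-1 [E]
  m3 ⊆ -0-1 [E]
  m8 ⊆ 1--- [E]
  m9 ⊆ -0-1,1---
  m12 ⊆ 1--- [E]
  m13 ⊆ 1--- [E]
  m14 ⊆ -110,1---
  m15 ⊆ 1--- [E]
E = {-0-1, 1---}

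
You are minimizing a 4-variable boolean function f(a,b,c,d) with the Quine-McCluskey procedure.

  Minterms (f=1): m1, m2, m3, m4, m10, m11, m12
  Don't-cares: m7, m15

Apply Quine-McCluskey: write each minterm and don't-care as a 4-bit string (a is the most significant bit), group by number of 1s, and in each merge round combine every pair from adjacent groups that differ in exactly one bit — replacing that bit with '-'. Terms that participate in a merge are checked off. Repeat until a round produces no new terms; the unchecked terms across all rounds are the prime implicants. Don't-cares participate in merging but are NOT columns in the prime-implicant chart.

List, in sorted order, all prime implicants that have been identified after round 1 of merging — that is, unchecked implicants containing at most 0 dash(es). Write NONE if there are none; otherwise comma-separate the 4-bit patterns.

NONE

size-2^0 implicants → 0001(✓)  0010(✓)  0011(✓)  0100(✓)  0111(✓)  1010(✓)  1011(✓)  1100(✓)  1111(✓)
size-2^1 implicants → -010(✓)  -011(✓)  -100  -111(✓)  0-11(✓)  00-1  001-(✓)  1-11(✓)  101-(✓)
size-2^2 implicants → --11  -01-
Unchecked terms (primes): --11, -01-, -100, 00-1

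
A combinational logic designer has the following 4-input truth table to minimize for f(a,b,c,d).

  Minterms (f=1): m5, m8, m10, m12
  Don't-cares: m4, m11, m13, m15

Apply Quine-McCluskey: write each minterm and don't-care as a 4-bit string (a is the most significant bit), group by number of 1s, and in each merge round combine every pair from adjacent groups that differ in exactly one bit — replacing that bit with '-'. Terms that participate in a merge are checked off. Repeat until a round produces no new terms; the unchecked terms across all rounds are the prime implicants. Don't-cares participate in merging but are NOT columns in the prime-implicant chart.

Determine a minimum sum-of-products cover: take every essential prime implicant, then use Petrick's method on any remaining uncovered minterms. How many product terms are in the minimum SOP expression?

2

[col 0] 0100*, 0101*, 1000*, 1010*, 1011*, 1100*, 1101*, 1111*
[col 1] -100*, -101*, 010-*, 1-00, 1-11, 10-0, 101-, 11-1, 110-*
[col 2] -10-
Prime implicants: -10-, 1-00, 1-11, 10-0, 101-, 11-1
PI chart (minterm → PIs covering it):
  5 | -10-  (sole → essential)
  8 | 1-00,10-0
  10 | 10-0,101-
  12 | -10-,1-00
Essential prime implicants: -10-
Petrick residual → 10-0
Minimum SOP uses 2 PIs: bc' + ab'd'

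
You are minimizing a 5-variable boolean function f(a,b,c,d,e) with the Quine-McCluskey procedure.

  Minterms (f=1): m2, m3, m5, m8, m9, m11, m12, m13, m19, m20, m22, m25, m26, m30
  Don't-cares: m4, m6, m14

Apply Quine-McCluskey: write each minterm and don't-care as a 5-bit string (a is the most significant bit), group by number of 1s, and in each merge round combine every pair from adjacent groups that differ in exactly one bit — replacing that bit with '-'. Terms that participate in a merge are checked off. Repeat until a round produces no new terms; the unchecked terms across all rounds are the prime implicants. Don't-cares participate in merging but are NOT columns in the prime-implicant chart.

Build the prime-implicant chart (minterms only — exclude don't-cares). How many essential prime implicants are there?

6

Round 0: 00010✓ 00011✓ 00100✓ 00101✓ 00110✓ 01000✓ 01001✓ 01011✓ 01100✓ 01101✓ 01110✓ 10011✓ 10100✓ 10110✓ 11001✓ 11010✓ 11110✓
Round 1: -0011 -0100✓ -0110✓ -1001 -1110✓ 0-011 0-100✓ 0-101✓ 0-110✓ 00-10 0001- 001-0✓ 0010-✓ 01-00✓ 01-01✓ 010-1 0100-✓ 011-0✓ 0110-✓ 1-110✓ 101-0✓ 11-10
Round 2: --110 -01-0 0-1-0 0-10- 01-0-
PIs = {--110, -0011, -01-0, -1001, 0-011, 0-1-0, 0-10-, 00-10, 0001-, 01-0-, 010-1, 11-10}
Coverage chart:
  m2: 00-10,0001-
  m3: -0011,0-011,0001-
  m5: 0-10- ←essential
  m8: 01-0- ←essential
  m9: -1001,01-0-,010-1
  m11: 0-011,010-1
  m12: 0-1-0,0-10-,01-0-
  m13: 0-10-,01-0-
  m19: -0011 ←essential
  m20: -01-0 ←essential
  m22: --110,-01-0
  m25: -1001 ←essential
  m26: 11-10 ←essential
  m30: --110,11-10
Essential: -0011, -01-0, -1001, 0-10-, 01-0-, 11-10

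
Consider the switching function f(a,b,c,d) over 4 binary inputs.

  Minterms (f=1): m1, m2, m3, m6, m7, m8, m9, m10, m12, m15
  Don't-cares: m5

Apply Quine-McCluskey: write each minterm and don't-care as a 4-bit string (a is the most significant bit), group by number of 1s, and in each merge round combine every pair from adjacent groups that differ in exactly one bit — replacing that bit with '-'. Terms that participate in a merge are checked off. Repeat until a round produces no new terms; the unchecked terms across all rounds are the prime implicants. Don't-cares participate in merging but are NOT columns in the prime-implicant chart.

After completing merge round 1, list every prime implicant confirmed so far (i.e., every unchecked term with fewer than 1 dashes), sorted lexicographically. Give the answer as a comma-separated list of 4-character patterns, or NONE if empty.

[col 0] 0001*, 0010*, 0011*, 0101*, 0110*, 0111*, 1000*, 1001*, 1010*, 1100*, 1111*
[col 1] -001, -010, -111, 0-01*, 0-10*, 0-11*, 00-1*, 001-*, 01-1*, 011-*, 1-00, 10-0, 100-
[col 2] 0--1, 0-1-
Prime implicants: -001, -010, -111, 0--1, 0-1-, 1-00, 10-0, 100-

NONE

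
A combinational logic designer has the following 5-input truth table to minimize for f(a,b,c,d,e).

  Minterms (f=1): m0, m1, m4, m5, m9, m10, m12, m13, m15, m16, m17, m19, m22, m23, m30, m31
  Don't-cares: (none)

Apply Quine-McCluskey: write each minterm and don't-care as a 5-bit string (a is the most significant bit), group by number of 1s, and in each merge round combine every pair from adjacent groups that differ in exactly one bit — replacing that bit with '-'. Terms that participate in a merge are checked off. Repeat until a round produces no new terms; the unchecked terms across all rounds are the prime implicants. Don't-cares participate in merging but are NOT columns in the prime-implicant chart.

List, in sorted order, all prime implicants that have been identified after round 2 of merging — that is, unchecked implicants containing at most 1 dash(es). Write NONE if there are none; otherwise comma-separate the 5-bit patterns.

[col 0] 00000*, 00001*, 00100*, 00101*, 01001*, 01010, 01100*, 01101*, 01111*, 10000*, 10001*, 10011*, 10110*, 10111*, 11110*, 11111*
[col 1] -0000*, -0001*, -1111, 0-001*, 0-100*, 0-101*, 00-00*, 00-01*, 0000-*, 0010-*, 01-01*, 011-1, 0110-*, 1-110*, 1-111*, 10-11, 100-1, 1000-*, 1011-*, 1111-*
[col 2] -000-, 0--01, 0-10-, 00-0-, 1-11-
Prime implicants: -000-, -1111, 0--01, 0-10-, 00-0-, 01010, 011-1, 1-11-, 10-11, 100-1

-1111, 01010, 011-1, 10-11, 100-1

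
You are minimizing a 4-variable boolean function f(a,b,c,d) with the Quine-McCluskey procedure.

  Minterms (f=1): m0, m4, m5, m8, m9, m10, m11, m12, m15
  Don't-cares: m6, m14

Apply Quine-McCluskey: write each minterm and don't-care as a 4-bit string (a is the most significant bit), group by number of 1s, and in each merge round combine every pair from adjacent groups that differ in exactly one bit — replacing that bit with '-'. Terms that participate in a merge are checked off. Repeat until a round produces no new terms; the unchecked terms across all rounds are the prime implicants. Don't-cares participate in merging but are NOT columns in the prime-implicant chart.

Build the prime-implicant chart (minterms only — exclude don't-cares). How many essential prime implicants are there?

[col 0] 0000*, 0100*, 0101*, 0110*, 1000*, 1001*, 1010*, 1011*, 1100*, 1110*, 1111*
[col 1] -000*, -100*, -110*, 0-00*, 01-0*, 010-, 1-00*, 1-10*, 1-11*, 10-0*, 10-1*, 100-*, 101-*, 11-0*, 111-*
[col 2] --00, -1-0, 1--0, 1-1-, 10--
Prime implicants: --00, -1-0, 010-, 1--0, 1-1-, 10--
PI chart (minterm → PIs covering it):
  0 | --00  (sole → essential)
  4 | --00,-1-0,010-
  5 | 010-  (sole → essential)
  8 | --00,1--0,10--
  9 | 10--  (sole → essential)
  10 | 1--0,1-1-,10--
  11 | 1-1-,10--
  12 | --00,-1-0,1--0
  15 | 1-1-  (sole → essential)
Essential prime implicants: --00, 010-, 1-1-, 10--

4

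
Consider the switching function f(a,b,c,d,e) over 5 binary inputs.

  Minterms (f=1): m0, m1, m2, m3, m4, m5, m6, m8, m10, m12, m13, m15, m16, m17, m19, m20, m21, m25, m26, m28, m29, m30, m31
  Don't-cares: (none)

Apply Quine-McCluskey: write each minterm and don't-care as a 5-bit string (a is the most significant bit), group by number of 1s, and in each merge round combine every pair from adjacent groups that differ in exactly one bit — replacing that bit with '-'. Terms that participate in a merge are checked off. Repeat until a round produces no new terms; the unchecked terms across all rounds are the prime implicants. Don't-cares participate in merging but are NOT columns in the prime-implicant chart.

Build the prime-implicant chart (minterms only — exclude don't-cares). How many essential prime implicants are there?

5

size-2^0 implicants → 00000(✓)  00001(✓)  00010(✓)  00011(✓)  00100(✓)  00101(✓)  00110(✓)  01000(✓)  01010(✓)  01100(✓)  01101(✓)  01111(✓)  10000(✓)  10001(✓)  10011(✓)  10100(✓)  10101(✓)  11001(✓)  11010(✓)  11100(✓)  11101(✓)  11110(✓)  11111(✓)
size-2^1 implicants → -0000(✓)  -0001(✓)  -0011(✓)  -0100(✓)  -0101(✓)  -1010  -1100(✓)  -1101(✓)  -1111(✓)  0-000(✓)  0-010(✓)  0-100(✓)  0-101(✓)  00-00(✓)  00-01(✓)  00-10(✓)  000-0(✓)  000-1(✓)  0000-(✓)  0001-(✓)  001-0(✓)  0010-(✓)  01-00(✓)  010-0(✓)  011-1(✓)  0110-(✓)  1-001(✓)  1-100(✓)  1-101(✓)  10-00(✓)  10-01(✓)  100-1(✓)  1000-(✓)  1010-(✓)  11-01(✓)  11-10  111-0(✓)  111-1(✓)  1110-(✓)  1111-(✓)
size-2^2 implicants → --100(✓)  --101(✓)  -0-00(✓)  -0-01(✓)  -00-1  -000-(✓)  -010-(✓)  -11-1  -110-(✓)  0--00  0-0-0  0-10-(✓)  00--0  00-0-(✓)  000--  1--01  1-10-(✓)  10-0-(✓)  111--
size-2^3 implicants → --10-  -0-0-
Unchecked terms (primes): --10-, -0-0-, -00-1, -1010, -11-1, 0--00, 0-0-0, 00--0, 000--, 1--01, 11-10, 111--
Minterm coverage:
  m0 ⊆ -0-0-,0--00,0-0-0,00--0,000--
  m1 ⊆ -0-0-,-00-1,000--
  m2 ⊆ 0-0-0,00--0,000--
  m3 ⊆ -00-1,000--
  m4 ⊆ --10-,-0-0-,0--00,00--0
  m5 ⊆ --10-,-0-0-
  m6 ⊆ 00--0 [E]
  m8 ⊆ 0--00,0-0-0
  m10 ⊆ -1010,0-0-0
  m12 ⊆ --10-,0--00
  m13 ⊆ --10-,-11-1
  m15 ⊆ -11-1 [E]
  m16 ⊆ -0-0- [E]
  m17 ⊆ -0-0-,-00-1,1--01
  m19 ⊆ -00-1 [E]
  m20 ⊆ --10-,-0-0-
  m21 ⊆ --10-,-0-0-,1--01
  m25 ⊆ 1--01 [E]
  m26 ⊆ -1010,11-10
  m28 ⊆ --10-,111--
  m29 ⊆ --10-,-11-1,1--01,111--
  m30 ⊆ 11-10,111--
  m31 ⊆ -11-1,111--
E = {-0-0-, -00-1, -11-1, 00--0, 1--01}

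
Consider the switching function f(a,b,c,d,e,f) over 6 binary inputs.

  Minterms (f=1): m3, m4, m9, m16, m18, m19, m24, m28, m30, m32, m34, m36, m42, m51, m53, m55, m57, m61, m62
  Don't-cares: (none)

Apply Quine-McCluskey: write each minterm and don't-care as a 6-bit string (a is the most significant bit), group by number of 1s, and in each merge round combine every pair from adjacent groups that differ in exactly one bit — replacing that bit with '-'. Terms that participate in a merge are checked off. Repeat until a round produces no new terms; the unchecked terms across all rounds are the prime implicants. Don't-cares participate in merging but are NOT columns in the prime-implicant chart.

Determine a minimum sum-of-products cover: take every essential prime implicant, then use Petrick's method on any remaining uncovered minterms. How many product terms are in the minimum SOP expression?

Round 0: 000011✓ 000100✓ 001001 010000✓ 010010✓ 010011✓ 011000✓ 011100✓ 011110✓ 100000✓ 100010✓ 100100✓ 101010✓ 110011✓ 110101✓ 110111✓ 111001✓ 111101✓ 111110✓
Round 1: -00100 -10011 -11110 0-0011 01-000 0100-0 01001- 011-00 0111-0 10-010 100-00 1000-0 11-101 110-11 1101-1 111-01
PIs = {-00100, -10011, -11110, 0-0011, 001001, 01-000, 0100-0, 01001-, 011-00, 0111-0, 10-010, 100-00, 1000-0, 11-101, 110-11, 1101-1, 111-01}
Coverage chart:
  m3: 0-0011 ←essential
  m4: -00100 ←essential
  m9: 001001 ←essential
  m16: 01-000,0100-0
  m18: 0100-0,01001-
  m19: -10011,0-0011,01001-
  m24: 01-000,011-00
  m28: 011-00,0111-0
  m30: -11110,0111-0
  m32: 100-00,1000-0
  m34: 10-010,1000-0
  m36: -00100,100-00
  m42: 10-010 ←essential
  m51: -10011,110-11
  m53: 11-101,1101-1
  m55: 110-11,1101-1
  m57: 111-01 ←essential
  m61: 11-101,111-01
  m62: -11110 ←essential
Essential: -00100, -11110, 0-0011, 001001, 10-010, 111-01
Petrick residual → -10011, 0100-0, 011-00, 100-00, 1101-1
Min cover (11 terms): b'c'de'f' + bc'd'ef + bcdef' + a'c'd'ef + a'b'cd'e'f + a'bc'd'f' + a'bce'f' + ab'd'ef' + ab'c'e'f' + abc'df + abce'f

11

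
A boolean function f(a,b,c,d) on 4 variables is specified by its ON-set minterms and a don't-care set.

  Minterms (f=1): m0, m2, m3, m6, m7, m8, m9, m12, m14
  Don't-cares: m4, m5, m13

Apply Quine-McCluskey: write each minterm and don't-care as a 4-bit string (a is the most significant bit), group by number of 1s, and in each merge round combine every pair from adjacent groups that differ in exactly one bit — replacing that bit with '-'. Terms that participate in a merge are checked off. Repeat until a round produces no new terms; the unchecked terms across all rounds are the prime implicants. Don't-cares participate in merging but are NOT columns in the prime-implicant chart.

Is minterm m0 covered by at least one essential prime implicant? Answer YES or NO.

[col 0] 0000*, 0010*, 0011*, 0100*, 0101*, 0110*, 0111*, 1000*, 1001*, 1100*, 1101*, 1110*
[col 1] -000*, -100*, -101*, -110*, 0-00*, 0-10*, 0-11*, 00-0*, 001-*, 01-0*, 01-1*, 010-*, 011-*, 1-00*, 1-01*, 100-*, 11-0*, 110-*
[col 2] --00, -1-0, -10-, 0--0, 0-1-, 01--, 1-0-
Prime implicants: --00, -1-0, -10-, 0--0, 0-1-, 01--, 1-0-
PI chart (minterm → PIs covering it):
  0 | --00,0--0
  2 | 0--0,0-1-
  3 | 0-1-  (sole → essential)
  6 | -1-0,0--0,0-1-,01--
  7 | 0-1-,01--
  8 | --00,1-0-
  9 | 1-0-  (sole → essential)
  12 | --00,-1-0,-10-,1-0-
  14 | -1-0  (sole → essential)
Essential prime implicants: -1-0, 0-1-, 1-0-

NO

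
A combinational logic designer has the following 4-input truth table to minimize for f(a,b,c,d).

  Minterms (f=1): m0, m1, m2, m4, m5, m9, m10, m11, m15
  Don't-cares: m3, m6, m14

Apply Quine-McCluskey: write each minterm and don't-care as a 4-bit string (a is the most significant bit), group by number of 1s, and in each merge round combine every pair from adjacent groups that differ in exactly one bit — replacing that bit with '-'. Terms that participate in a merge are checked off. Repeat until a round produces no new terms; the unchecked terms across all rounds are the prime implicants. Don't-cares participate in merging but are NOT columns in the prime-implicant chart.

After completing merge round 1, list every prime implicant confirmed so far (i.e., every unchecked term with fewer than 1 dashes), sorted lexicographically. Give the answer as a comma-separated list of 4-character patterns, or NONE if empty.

NONE

[col 0] 0000*, 0001*, 0010*, 0011*, 0100*, 0101*, 0110*, 1001*, 1010*, 1011*, 1110*, 1111*
[col 1] -001*, -010*, -011*, -110*, 0-00*, 0-01*, 0-10*, 00-0*, 00-1*, 000-*, 001-*, 01-0*, 010-*, 1-10*, 1-11*, 10-1*, 101-*, 111-*
[col 2] --10, -0-1, -01-, 0--0, 0-0-, 00--, 1-1-
Prime implicants: --10, -0-1, -01-, 0--0, 0-0-, 00--, 1-1-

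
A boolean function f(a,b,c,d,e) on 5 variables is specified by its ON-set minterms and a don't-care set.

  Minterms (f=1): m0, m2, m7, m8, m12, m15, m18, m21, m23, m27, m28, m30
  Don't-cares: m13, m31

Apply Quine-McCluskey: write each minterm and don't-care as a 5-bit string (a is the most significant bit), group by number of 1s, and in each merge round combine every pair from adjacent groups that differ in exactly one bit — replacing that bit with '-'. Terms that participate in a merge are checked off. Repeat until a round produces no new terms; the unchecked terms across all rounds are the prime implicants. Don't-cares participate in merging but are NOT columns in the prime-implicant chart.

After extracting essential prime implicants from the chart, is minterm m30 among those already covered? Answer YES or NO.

size-2^0 implicants → 00000(✓)  00010(✓)  00111(✓)  01000(✓)  01100(✓)  01101(✓)  01111(✓)  10010(✓)  10101(✓)  10111(✓)  11011(✓)  11100(✓)  11110(✓)  11111(✓)
size-2^1 implicants → -0010  -0111(✓)  -1100  -1111(✓)  0-000  0-111(✓)  000-0  01-00  011-1  0110-  1-111(✓)  101-1  11-11  111-0  1111-
size-2^2 implicants → --111
Unchecked terms (primes): --111, -0010, -1100, 0-000, 000-0, 01-00, 011-1, 0110-, 101-1, 11-11, 111-0, 1111-
Minterm coverage:
  m0 ⊆ 0-000,000-0
  m2 ⊆ -0010,000-0
  m7 ⊆ --111 [E]
  m8 ⊆ 0-000,01-00
  m12 ⊆ -1100,01-00,0110-
  m15 ⊆ --111,011-1
  m18 ⊆ -0010 [E]
  m21 ⊆ 101-1 [E]
  m23 ⊆ --111,101-1
  m27 ⊆ 11-11 [E]
  m28 ⊆ -1100,111-0
  m30 ⊆ 111-0,1111-
E = {--111, -0010, 101-1, 11-11}

NO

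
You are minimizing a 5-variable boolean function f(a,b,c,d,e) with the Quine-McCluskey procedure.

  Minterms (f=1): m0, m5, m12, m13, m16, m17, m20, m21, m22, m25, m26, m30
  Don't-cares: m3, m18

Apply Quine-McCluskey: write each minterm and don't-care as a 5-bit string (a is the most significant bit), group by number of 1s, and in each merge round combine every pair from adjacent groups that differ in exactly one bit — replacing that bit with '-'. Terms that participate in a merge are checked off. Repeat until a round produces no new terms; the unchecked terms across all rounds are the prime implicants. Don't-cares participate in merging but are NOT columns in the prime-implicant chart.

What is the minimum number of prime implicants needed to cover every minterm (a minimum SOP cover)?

6

[col 0] 00000*, 00011, 00101*, 01100*, 01101*, 10000*, 10001*, 10010*, 10100*, 10101*, 10110*, 11001*, 11010*, 11110*
[col 1] -0000, -0101, 0-101, 0110-, 1-001, 1-010*, 1-110*, 10-00*, 10-01*, 10-10*, 100-0*, 1000-*, 101-0*, 1010-*, 11-10*
[col 2] 1--10, 10--0, 10-0-
Prime implicants: -0000, -0101, 0-101, 00011, 0110-, 1--10, 1-001, 10--0, 10-0-
PI chart (minterm → PIs covering it):
  0 | -0000  (sole → essential)
  5 | -0101,0-101
  12 | 0110-  (sole → essential)
  13 | 0-101,0110-
  16 | -0000,10--0,10-0-
  17 | 1-001,10-0-
  20 | 10--0,10-0-
  21 | -0101,10-0-
  22 | 1--10,10--0
  25 | 1-001  (sole → essential)
  26 | 1--10  (sole → essential)
  30 | 1--10  (sole → essential)
Essential prime implicants: -0000, 0110-, 1--10, 1-001
Petrick residual → -0101, 10--0
Minimum SOP uses 6 PIs: b'c'd'e' + b'cd'e + a'bcd' + ade' + ac'd'e + ab'e'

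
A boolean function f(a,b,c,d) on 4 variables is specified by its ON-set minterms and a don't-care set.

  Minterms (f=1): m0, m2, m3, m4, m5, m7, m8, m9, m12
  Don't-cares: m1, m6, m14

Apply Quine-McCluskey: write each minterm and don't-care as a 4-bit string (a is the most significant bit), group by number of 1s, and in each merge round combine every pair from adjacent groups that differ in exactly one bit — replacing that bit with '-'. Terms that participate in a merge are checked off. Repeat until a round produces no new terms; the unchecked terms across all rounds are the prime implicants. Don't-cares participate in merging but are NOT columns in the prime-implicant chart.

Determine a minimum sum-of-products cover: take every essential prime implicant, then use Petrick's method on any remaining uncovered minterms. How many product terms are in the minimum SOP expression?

3

Round 0: 0000✓ 0001✓ 0010✓ 0011✓ 0100✓ 0101✓ 0110✓ 0111✓ 1000✓ 1001✓ 1100✓ 1110✓
Round 1: -000✓ -001✓ -100✓ -110✓ 0-00✓ 0-01✓ 0-10✓ 0-11✓ 00-0✓ 00-1✓ 000-✓ 001-✓ 01-0✓ 01-1✓ 010-✓ 011-✓ 1-00✓ 100-✓ 11-0✓
Round 2: --00 -00- -1-0 0--0✓ 0--1✓ 0-0-✓ 0-1-✓ 00--✓ 01--✓
Round 3: 0---
PIs = {--00, -00-, -1-0, 0---}
Coverage chart:
  m0: --00,-00-,0---
  m2: 0--- ←essential
  m3: 0--- ←essential
  m4: --00,-1-0,0---
  m5: 0--- ←essential
  m7: 0--- ←essential
  m8: --00,-00-
  m9: -00- ←essential
  m12: --00,-1-0
Essential: -00-, 0---
Petrick residual → --00
Min cover (3 terms): c'd' + b'c' + a'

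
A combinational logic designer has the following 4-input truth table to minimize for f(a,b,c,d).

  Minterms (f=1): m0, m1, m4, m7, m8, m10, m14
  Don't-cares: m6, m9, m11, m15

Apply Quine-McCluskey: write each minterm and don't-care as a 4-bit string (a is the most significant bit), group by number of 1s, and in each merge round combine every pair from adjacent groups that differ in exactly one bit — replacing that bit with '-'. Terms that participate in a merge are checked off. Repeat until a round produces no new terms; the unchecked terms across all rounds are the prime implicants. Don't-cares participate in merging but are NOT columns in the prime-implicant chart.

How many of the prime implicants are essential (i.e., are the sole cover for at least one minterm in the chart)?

2

Round 0: 0000✓ 0001✓ 0100✓ 0110✓ 0111✓ 1000✓ 1001✓ 1010✓ 1011✓ 1110✓ 1111✓
Round 1: -000✓ -001✓ -110✓ -111✓ 0-00 000-✓ 01-0 011-✓ 1-10✓ 1-11✓ 10-0✓ 10-1✓ 100-✓ 101-✓ 111-✓
Round 2: -00- -11- 1-1- 10--
PIs = {-00-, -11-, 0-00, 01-0, 1-1-, 10--}
Coverage chart:
  m0: -00-,0-00
  m1: -00- ←essential
  m4: 0-00,01-0
  m7: -11- ←essential
  m8: -00-,10--
  m10: 1-1-,10--
  m14: -11-,1-1-
Essential: -00-, -11-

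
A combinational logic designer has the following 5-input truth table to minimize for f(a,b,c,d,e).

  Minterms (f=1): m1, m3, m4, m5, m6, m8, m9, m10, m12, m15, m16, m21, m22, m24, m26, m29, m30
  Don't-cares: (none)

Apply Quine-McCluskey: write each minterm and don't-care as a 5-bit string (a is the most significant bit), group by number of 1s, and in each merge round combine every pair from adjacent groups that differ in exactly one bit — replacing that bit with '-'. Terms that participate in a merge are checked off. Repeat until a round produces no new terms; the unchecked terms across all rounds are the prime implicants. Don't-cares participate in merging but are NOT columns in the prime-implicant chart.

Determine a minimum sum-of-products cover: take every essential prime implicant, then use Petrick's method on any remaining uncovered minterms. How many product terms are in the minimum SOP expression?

size-2^0 implicants → 00001(✓)  00011(✓)  00100(✓)  00101(✓)  00110(✓)  01000(✓)  01001(✓)  01010(✓)  01100(✓)  01111  10000(✓)  10101(✓)  10110(✓)  11000(✓)  11010(✓)  11101(✓)  11110(✓)
size-2^1 implicants → -0101  -0110  -1000(✓)  -1010(✓)  0-001  0-100  00-01  000-1  001-0  0010-  01-00  010-0(✓)  0100-  1-000  1-101  1-110  11-10  110-0(✓)
size-2^2 implicants → -10-0
Unchecked terms (primes): -0101, -0110, -10-0, 0-001, 0-100, 00-01, 000-1, 001-0, 0010-, 01-00, 0100-, 01111, 1-000, 1-101, 1-110, 11-10
Minterm coverage:
  m1 ⊆ 0-001,00-01,000-1
  m3 ⊆ 000-1 [E]
  m4 ⊆ 0-100,001-0,0010-
  m5 ⊆ -0101,00-01,0010-
  m6 ⊆ -0110,001-0
  m8 ⊆ -10-0,01-00,0100-
  m9 ⊆ 0-001,0100-
  m10 ⊆ -10-0 [E]
  m12 ⊆ 0-100,01-00
  m15 ⊆ 01111 [E]
  m16 ⊆ 1-000 [E]
  m21 ⊆ -0101,1-101
  m22 ⊆ -0110,1-110
  m24 ⊆ -10-0,1-000
  m26 ⊆ -10-0,11-10
  m29 ⊆ 1-101 [E]
  m30 ⊆ 1-110,11-10
E = {-10-0, 000-1, 01111, 1-000, 1-101}
Petrick residual → -0101, -0110, 0-001, 0-100, 1-110
Cover = b'cd'e + b'cde' + bc'e' + a'c'd'e + a'cd'e' + a'b'c'e + a'bcde + ac'd'e' + acd'e + acde'  |cover|=10

10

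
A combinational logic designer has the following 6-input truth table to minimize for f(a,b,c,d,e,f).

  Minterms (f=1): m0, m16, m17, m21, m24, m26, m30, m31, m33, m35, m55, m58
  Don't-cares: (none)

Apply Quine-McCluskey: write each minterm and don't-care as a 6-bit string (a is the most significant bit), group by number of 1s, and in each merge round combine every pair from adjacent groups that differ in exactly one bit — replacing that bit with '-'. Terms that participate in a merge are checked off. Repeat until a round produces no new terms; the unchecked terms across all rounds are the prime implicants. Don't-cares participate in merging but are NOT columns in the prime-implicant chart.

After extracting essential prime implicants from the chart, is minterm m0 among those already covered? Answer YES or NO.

size-2^0 implicants → 000000(✓)  010000(✓)  010001(✓)  010101(✓)  011000(✓)  011010(✓)  011110(✓)  011111(✓)  100001(✓)  100011(✓)  110111  111010(✓)
size-2^1 implicants → -11010  0-0000  01-000  010-01  01000-  011-10  0110-0  01111-  1000-1
Unchecked terms (primes): -11010, 0-0000, 01-000, 010-01, 01000-, 011-10, 0110-0, 01111-, 1000-1, 110111
Minterm coverage:
  m0 ⊆ 0-0000 [E]
  m16 ⊆ 0-0000,01-000,01000-
  m17 ⊆ 010-01,01000-
  m21 ⊆ 010-01 [E]
  m24 ⊆ 01-000,0110-0
  m26 ⊆ -11010,011-10,0110-0
  m30 ⊆ 011-10,01111-
  m31 ⊆ 01111- [E]
  m33 ⊆ 1000-1 [E]
  m35 ⊆ 1000-1 [E]
  m55 ⊆ 110111 [E]
  m58 ⊆ -11010 [E]
E = {-11010, 0-0000, 010-01, 01111-, 1000-1, 110111}

YES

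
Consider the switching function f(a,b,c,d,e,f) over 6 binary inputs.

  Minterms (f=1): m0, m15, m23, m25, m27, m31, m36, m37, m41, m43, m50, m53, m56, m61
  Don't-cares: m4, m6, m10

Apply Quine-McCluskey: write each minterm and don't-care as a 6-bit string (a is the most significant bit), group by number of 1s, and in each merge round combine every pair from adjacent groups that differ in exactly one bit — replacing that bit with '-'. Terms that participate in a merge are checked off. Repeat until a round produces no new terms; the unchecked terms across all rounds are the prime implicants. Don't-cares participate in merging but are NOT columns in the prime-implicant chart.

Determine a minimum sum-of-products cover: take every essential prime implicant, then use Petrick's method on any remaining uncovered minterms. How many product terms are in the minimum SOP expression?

Round 0: 000000✓ 000100✓ 000110✓ 001010 001111✓ 010111✓ 011001✓ 011011✓ 011111✓ 100100✓ 100101✓ 101001✓ 101011✓ 110010 110101✓ 111000 111101✓
Round 1: -00100 0-1111 000-00 0001-0 01-111 011-11 0110-1 1-0101 10010- 1010-1 11-101
PIs = {-00100, 0-1111, 000-00, 0001-0, 001010, 01-111, 011-11, 0110-1, 1-0101, 10010-, 1010-1, 11-101, 110010, 111000}
Coverage chart:
  m0: 000-00 ←essential
  m15: 0-1111 ←essential
  m23: 01-111 ←essential
  m25: 0110-1 ←essential
  m27: 011-11,0110-1
  m31: 0-1111,01-111,011-11
  m36: -00100,10010-
  m37: 1-0101,10010-
  m41: 1010-1 ←essential
  m43: 1010-1 ←essential
  m50: 110010 ←essential
  m53: 1-0101,11-101
  m56: 111000 ←essential
  m61: 11-101 ←essential
Essential: 0-1111, 000-00, 01-111, 0110-1, 1010-1, 11-101, 110010, 111000
Petrick residual → 10010-
Min cover (9 terms): a'cdef + a'b'c'e'f' + a'bdef + a'bcd'f + ab'c'de' + ab'cd'f + abde'f + abc'd'ef' + abcd'e'f'

9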